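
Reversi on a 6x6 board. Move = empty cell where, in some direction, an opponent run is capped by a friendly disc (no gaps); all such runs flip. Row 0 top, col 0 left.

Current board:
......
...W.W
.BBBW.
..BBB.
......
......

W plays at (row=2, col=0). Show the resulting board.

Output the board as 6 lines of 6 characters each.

Answer: ......
...W.W
WWWWW.
..BBB.
......
......

Derivation:
Place W at (2,0); scan 8 dirs for brackets.
Dir NW: edge -> no flip
Dir N: first cell '.' (not opp) -> no flip
Dir NE: first cell '.' (not opp) -> no flip
Dir W: edge -> no flip
Dir E: opp run (2,1) (2,2) (2,3) capped by W -> flip
Dir SW: edge -> no flip
Dir S: first cell '.' (not opp) -> no flip
Dir SE: first cell '.' (not opp) -> no flip
All flips: (2,1) (2,2) (2,3)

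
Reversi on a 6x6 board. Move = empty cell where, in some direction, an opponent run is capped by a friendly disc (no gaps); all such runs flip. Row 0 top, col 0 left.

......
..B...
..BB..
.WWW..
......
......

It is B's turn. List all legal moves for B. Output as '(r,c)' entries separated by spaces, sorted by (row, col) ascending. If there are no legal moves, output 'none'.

(2,0): no bracket -> illegal
(2,1): no bracket -> illegal
(2,4): no bracket -> illegal
(3,0): no bracket -> illegal
(3,4): no bracket -> illegal
(4,0): flips 1 -> legal
(4,1): flips 1 -> legal
(4,2): flips 1 -> legal
(4,3): flips 1 -> legal
(4,4): flips 1 -> legal

Answer: (4,0) (4,1) (4,2) (4,3) (4,4)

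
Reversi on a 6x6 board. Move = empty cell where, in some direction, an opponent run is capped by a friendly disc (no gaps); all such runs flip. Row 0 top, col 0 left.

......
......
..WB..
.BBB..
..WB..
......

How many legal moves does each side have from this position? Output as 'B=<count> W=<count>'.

-- B to move --
(1,1): flips 1 -> legal
(1,2): flips 1 -> legal
(1,3): flips 1 -> legal
(2,1): flips 1 -> legal
(4,1): flips 1 -> legal
(5,1): flips 1 -> legal
(5,2): flips 1 -> legal
(5,3): flips 1 -> legal
B mobility = 8
-- W to move --
(1,2): no bracket -> illegal
(1,3): no bracket -> illegal
(1,4): no bracket -> illegal
(2,0): flips 1 -> legal
(2,1): no bracket -> illegal
(2,4): flips 2 -> legal
(3,0): no bracket -> illegal
(3,4): no bracket -> illegal
(4,0): flips 1 -> legal
(4,1): no bracket -> illegal
(4,4): flips 2 -> legal
(5,2): no bracket -> illegal
(5,3): no bracket -> illegal
(5,4): no bracket -> illegal
W mobility = 4

Answer: B=8 W=4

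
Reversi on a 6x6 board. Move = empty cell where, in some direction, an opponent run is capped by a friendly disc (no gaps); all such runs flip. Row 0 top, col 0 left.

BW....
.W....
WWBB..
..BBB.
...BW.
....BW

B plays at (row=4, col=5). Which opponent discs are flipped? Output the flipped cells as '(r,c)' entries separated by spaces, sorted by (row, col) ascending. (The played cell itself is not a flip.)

Answer: (4,4)

Derivation:
Dir NW: first cell 'B' (not opp) -> no flip
Dir N: first cell '.' (not opp) -> no flip
Dir NE: edge -> no flip
Dir W: opp run (4,4) capped by B -> flip
Dir E: edge -> no flip
Dir SW: first cell 'B' (not opp) -> no flip
Dir S: opp run (5,5), next=edge -> no flip
Dir SE: edge -> no flip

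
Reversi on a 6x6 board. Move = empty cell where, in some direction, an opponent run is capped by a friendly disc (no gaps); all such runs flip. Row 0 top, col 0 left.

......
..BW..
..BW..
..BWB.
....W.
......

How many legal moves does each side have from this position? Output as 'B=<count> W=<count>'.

Answer: B=5 W=8

Derivation:
-- B to move --
(0,2): no bracket -> illegal
(0,3): no bracket -> illegal
(0,4): flips 1 -> legal
(1,4): flips 2 -> legal
(2,4): flips 1 -> legal
(3,5): no bracket -> illegal
(4,2): no bracket -> illegal
(4,3): no bracket -> illegal
(4,5): no bracket -> illegal
(5,3): no bracket -> illegal
(5,4): flips 1 -> legal
(5,5): flips 2 -> legal
B mobility = 5
-- W to move --
(0,1): flips 1 -> legal
(0,2): no bracket -> illegal
(0,3): no bracket -> illegal
(1,1): flips 2 -> legal
(2,1): flips 1 -> legal
(2,4): flips 1 -> legal
(2,5): no bracket -> illegal
(3,1): flips 2 -> legal
(3,5): flips 1 -> legal
(4,1): flips 1 -> legal
(4,2): no bracket -> illegal
(4,3): no bracket -> illegal
(4,5): flips 1 -> legal
W mobility = 8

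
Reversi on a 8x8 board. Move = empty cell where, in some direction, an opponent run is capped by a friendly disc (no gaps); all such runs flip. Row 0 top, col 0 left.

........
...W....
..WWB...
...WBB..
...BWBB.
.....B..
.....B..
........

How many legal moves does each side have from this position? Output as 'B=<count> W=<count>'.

-- B to move --
(0,2): flips 1 -> legal
(0,3): flips 3 -> legal
(0,4): no bracket -> illegal
(1,1): flips 3 -> legal
(1,2): flips 1 -> legal
(1,4): no bracket -> illegal
(2,1): flips 2 -> legal
(3,1): no bracket -> illegal
(3,2): flips 1 -> legal
(4,2): flips 1 -> legal
(5,3): flips 1 -> legal
(5,4): flips 1 -> legal
B mobility = 9
-- W to move --
(1,4): flips 2 -> legal
(1,5): flips 1 -> legal
(2,5): flips 1 -> legal
(2,6): flips 1 -> legal
(3,2): no bracket -> illegal
(3,6): flips 2 -> legal
(3,7): no bracket -> illegal
(4,2): flips 1 -> legal
(4,7): flips 2 -> legal
(5,2): no bracket -> illegal
(5,3): flips 1 -> legal
(5,4): no bracket -> illegal
(5,6): flips 2 -> legal
(5,7): flips 3 -> legal
(6,4): no bracket -> illegal
(6,6): flips 1 -> legal
(7,4): no bracket -> illegal
(7,5): no bracket -> illegal
(7,6): no bracket -> illegal
W mobility = 11

Answer: B=9 W=11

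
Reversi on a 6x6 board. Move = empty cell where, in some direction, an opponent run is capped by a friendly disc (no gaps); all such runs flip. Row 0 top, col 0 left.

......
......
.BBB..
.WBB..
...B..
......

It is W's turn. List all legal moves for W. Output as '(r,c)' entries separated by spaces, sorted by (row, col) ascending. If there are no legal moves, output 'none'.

Answer: (1,1) (1,3) (3,4)

Derivation:
(1,0): no bracket -> illegal
(1,1): flips 1 -> legal
(1,2): no bracket -> illegal
(1,3): flips 1 -> legal
(1,4): no bracket -> illegal
(2,0): no bracket -> illegal
(2,4): no bracket -> illegal
(3,0): no bracket -> illegal
(3,4): flips 2 -> legal
(4,1): no bracket -> illegal
(4,2): no bracket -> illegal
(4,4): no bracket -> illegal
(5,2): no bracket -> illegal
(5,3): no bracket -> illegal
(5,4): no bracket -> illegal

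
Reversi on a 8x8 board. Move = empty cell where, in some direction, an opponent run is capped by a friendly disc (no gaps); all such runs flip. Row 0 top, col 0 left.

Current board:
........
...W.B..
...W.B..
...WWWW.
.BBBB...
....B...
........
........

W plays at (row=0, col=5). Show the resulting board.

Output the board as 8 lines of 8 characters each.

Answer: .....W..
...W.W..
...W.W..
...WWWW.
.BBBB...
....B...
........
........

Derivation:
Place W at (0,5); scan 8 dirs for brackets.
Dir NW: edge -> no flip
Dir N: edge -> no flip
Dir NE: edge -> no flip
Dir W: first cell '.' (not opp) -> no flip
Dir E: first cell '.' (not opp) -> no flip
Dir SW: first cell '.' (not opp) -> no flip
Dir S: opp run (1,5) (2,5) capped by W -> flip
Dir SE: first cell '.' (not opp) -> no flip
All flips: (1,5) (2,5)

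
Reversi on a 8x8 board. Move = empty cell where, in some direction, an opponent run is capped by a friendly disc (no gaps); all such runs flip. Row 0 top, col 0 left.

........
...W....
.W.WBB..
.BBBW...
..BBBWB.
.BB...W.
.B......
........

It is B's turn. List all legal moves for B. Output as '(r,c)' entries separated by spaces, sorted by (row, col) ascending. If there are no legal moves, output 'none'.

(0,2): flips 1 -> legal
(0,3): flips 2 -> legal
(0,4): no bracket -> illegal
(1,0): flips 1 -> legal
(1,1): flips 1 -> legal
(1,2): no bracket -> illegal
(1,4): flips 1 -> legal
(2,0): no bracket -> illegal
(2,2): flips 1 -> legal
(3,0): no bracket -> illegal
(3,5): flips 1 -> legal
(3,6): no bracket -> illegal
(4,7): no bracket -> illegal
(5,4): no bracket -> illegal
(5,5): no bracket -> illegal
(5,7): no bracket -> illegal
(6,5): no bracket -> illegal
(6,6): flips 1 -> legal
(6,7): no bracket -> illegal

Answer: (0,2) (0,3) (1,0) (1,1) (1,4) (2,2) (3,5) (6,6)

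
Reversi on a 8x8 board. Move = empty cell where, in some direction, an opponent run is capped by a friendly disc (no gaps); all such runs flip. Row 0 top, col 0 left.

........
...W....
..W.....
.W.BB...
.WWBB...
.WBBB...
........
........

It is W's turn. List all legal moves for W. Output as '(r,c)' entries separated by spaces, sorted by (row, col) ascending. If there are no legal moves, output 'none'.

(2,3): no bracket -> illegal
(2,4): flips 1 -> legal
(2,5): no bracket -> illegal
(3,2): no bracket -> illegal
(3,5): no bracket -> illegal
(4,5): flips 2 -> legal
(5,5): flips 5 -> legal
(6,1): no bracket -> illegal
(6,2): flips 1 -> legal
(6,3): flips 1 -> legal
(6,4): flips 1 -> legal
(6,5): no bracket -> illegal

Answer: (2,4) (4,5) (5,5) (6,2) (6,3) (6,4)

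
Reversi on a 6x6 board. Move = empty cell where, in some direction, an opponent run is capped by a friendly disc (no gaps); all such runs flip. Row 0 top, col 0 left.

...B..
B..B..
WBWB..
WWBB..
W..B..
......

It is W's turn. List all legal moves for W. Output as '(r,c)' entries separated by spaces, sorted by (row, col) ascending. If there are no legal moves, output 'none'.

(0,0): flips 1 -> legal
(0,1): no bracket -> illegal
(0,2): no bracket -> illegal
(0,4): flips 1 -> legal
(1,1): flips 1 -> legal
(1,2): flips 1 -> legal
(1,4): no bracket -> illegal
(2,4): flips 1 -> legal
(3,4): flips 2 -> legal
(4,1): no bracket -> illegal
(4,2): flips 1 -> legal
(4,4): flips 1 -> legal
(5,2): no bracket -> illegal
(5,3): no bracket -> illegal
(5,4): no bracket -> illegal

Answer: (0,0) (0,4) (1,1) (1,2) (2,4) (3,4) (4,2) (4,4)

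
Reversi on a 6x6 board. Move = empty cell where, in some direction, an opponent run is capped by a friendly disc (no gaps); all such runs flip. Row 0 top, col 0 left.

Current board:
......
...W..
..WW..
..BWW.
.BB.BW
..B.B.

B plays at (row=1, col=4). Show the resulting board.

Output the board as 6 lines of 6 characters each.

Answer: ......
...WB.
..WB..
..BWW.
.BB.BW
..B.B.

Derivation:
Place B at (1,4); scan 8 dirs for brackets.
Dir NW: first cell '.' (not opp) -> no flip
Dir N: first cell '.' (not opp) -> no flip
Dir NE: first cell '.' (not opp) -> no flip
Dir W: opp run (1,3), next='.' -> no flip
Dir E: first cell '.' (not opp) -> no flip
Dir SW: opp run (2,3) capped by B -> flip
Dir S: first cell '.' (not opp) -> no flip
Dir SE: first cell '.' (not opp) -> no flip
All flips: (2,3)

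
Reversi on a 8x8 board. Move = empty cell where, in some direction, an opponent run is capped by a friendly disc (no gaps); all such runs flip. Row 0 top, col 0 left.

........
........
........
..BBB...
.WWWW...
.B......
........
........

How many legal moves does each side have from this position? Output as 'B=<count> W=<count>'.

-- B to move --
(3,0): no bracket -> illegal
(3,1): flips 1 -> legal
(3,5): no bracket -> illegal
(4,0): no bracket -> illegal
(4,5): no bracket -> illegal
(5,0): flips 1 -> legal
(5,2): flips 2 -> legal
(5,3): flips 1 -> legal
(5,4): flips 2 -> legal
(5,5): flips 1 -> legal
B mobility = 6
-- W to move --
(2,1): flips 1 -> legal
(2,2): flips 2 -> legal
(2,3): flips 2 -> legal
(2,4): flips 2 -> legal
(2,5): flips 1 -> legal
(3,1): no bracket -> illegal
(3,5): no bracket -> illegal
(4,0): no bracket -> illegal
(4,5): no bracket -> illegal
(5,0): no bracket -> illegal
(5,2): no bracket -> illegal
(6,0): flips 1 -> legal
(6,1): flips 1 -> legal
(6,2): no bracket -> illegal
W mobility = 7

Answer: B=6 W=7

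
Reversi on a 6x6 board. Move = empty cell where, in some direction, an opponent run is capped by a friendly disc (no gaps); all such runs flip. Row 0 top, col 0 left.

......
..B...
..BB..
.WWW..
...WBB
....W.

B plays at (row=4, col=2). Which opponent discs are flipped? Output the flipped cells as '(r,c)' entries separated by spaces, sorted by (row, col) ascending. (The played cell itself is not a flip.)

Answer: (3,2) (4,3)

Derivation:
Dir NW: opp run (3,1), next='.' -> no flip
Dir N: opp run (3,2) capped by B -> flip
Dir NE: opp run (3,3), next='.' -> no flip
Dir W: first cell '.' (not opp) -> no flip
Dir E: opp run (4,3) capped by B -> flip
Dir SW: first cell '.' (not opp) -> no flip
Dir S: first cell '.' (not opp) -> no flip
Dir SE: first cell '.' (not opp) -> no flip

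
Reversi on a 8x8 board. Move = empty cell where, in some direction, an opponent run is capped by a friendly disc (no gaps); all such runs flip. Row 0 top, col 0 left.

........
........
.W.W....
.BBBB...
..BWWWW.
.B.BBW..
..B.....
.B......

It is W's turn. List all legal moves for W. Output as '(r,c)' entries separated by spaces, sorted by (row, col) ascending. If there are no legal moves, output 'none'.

(2,0): no bracket -> illegal
(2,2): flips 1 -> legal
(2,4): flips 1 -> legal
(2,5): flips 1 -> legal
(3,0): no bracket -> illegal
(3,5): no bracket -> illegal
(4,0): no bracket -> illegal
(4,1): flips 3 -> legal
(5,0): no bracket -> illegal
(5,2): flips 2 -> legal
(6,0): no bracket -> illegal
(6,1): no bracket -> illegal
(6,3): flips 2 -> legal
(6,4): flips 1 -> legal
(6,5): flips 1 -> legal
(7,0): no bracket -> illegal
(7,2): no bracket -> illegal
(7,3): no bracket -> illegal

Answer: (2,2) (2,4) (2,5) (4,1) (5,2) (6,3) (6,4) (6,5)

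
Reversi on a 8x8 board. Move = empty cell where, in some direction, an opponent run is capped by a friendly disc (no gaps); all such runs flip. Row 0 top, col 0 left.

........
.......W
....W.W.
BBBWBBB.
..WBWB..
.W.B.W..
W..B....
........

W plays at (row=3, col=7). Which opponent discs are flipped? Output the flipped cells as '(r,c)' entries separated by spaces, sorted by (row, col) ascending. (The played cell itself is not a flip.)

Dir NW: first cell 'W' (not opp) -> no flip
Dir N: first cell '.' (not opp) -> no flip
Dir NE: edge -> no flip
Dir W: opp run (3,6) (3,5) (3,4) capped by W -> flip
Dir E: edge -> no flip
Dir SW: first cell '.' (not opp) -> no flip
Dir S: first cell '.' (not opp) -> no flip
Dir SE: edge -> no flip

Answer: (3,4) (3,5) (3,6)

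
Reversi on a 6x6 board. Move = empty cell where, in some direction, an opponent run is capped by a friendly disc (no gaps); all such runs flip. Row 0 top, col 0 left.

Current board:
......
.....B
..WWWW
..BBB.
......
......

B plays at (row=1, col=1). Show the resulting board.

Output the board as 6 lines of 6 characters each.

Answer: ......
.B...B
..BWWW
..BBB.
......
......

Derivation:
Place B at (1,1); scan 8 dirs for brackets.
Dir NW: first cell '.' (not opp) -> no flip
Dir N: first cell '.' (not opp) -> no flip
Dir NE: first cell '.' (not opp) -> no flip
Dir W: first cell '.' (not opp) -> no flip
Dir E: first cell '.' (not opp) -> no flip
Dir SW: first cell '.' (not opp) -> no flip
Dir S: first cell '.' (not opp) -> no flip
Dir SE: opp run (2,2) capped by B -> flip
All flips: (2,2)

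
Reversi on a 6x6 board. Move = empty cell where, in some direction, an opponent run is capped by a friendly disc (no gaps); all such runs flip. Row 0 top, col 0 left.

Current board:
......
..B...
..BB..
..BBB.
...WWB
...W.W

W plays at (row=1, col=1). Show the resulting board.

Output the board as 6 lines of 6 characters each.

Place W at (1,1); scan 8 dirs for brackets.
Dir NW: first cell '.' (not opp) -> no flip
Dir N: first cell '.' (not opp) -> no flip
Dir NE: first cell '.' (not opp) -> no flip
Dir W: first cell '.' (not opp) -> no flip
Dir E: opp run (1,2), next='.' -> no flip
Dir SW: first cell '.' (not opp) -> no flip
Dir S: first cell '.' (not opp) -> no flip
Dir SE: opp run (2,2) (3,3) capped by W -> flip
All flips: (2,2) (3,3)

Answer: ......
.WB...
..WB..
..BWB.
...WWB
...W.W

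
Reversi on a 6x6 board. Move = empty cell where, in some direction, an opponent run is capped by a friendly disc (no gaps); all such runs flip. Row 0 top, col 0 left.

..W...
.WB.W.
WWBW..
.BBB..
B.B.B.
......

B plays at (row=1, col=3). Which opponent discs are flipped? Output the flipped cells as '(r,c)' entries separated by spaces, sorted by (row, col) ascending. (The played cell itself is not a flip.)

Dir NW: opp run (0,2), next=edge -> no flip
Dir N: first cell '.' (not opp) -> no flip
Dir NE: first cell '.' (not opp) -> no flip
Dir W: first cell 'B' (not opp) -> no flip
Dir E: opp run (1,4), next='.' -> no flip
Dir SW: first cell 'B' (not opp) -> no flip
Dir S: opp run (2,3) capped by B -> flip
Dir SE: first cell '.' (not opp) -> no flip

Answer: (2,3)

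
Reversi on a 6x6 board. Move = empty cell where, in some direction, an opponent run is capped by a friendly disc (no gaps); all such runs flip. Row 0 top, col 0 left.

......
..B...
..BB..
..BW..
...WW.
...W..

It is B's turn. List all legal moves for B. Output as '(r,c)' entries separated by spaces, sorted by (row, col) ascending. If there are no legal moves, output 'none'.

Answer: (3,4) (5,4) (5,5)

Derivation:
(2,4): no bracket -> illegal
(3,4): flips 1 -> legal
(3,5): no bracket -> illegal
(4,2): no bracket -> illegal
(4,5): no bracket -> illegal
(5,2): no bracket -> illegal
(5,4): flips 1 -> legal
(5,5): flips 2 -> legal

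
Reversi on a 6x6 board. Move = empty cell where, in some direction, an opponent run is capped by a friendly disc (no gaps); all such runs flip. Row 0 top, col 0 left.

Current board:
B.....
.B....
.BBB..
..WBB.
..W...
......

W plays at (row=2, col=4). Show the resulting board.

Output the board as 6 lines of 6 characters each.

Answer: B.....
.B....
.BBBW.
..WWB.
..W...
......

Derivation:
Place W at (2,4); scan 8 dirs for brackets.
Dir NW: first cell '.' (not opp) -> no flip
Dir N: first cell '.' (not opp) -> no flip
Dir NE: first cell '.' (not opp) -> no flip
Dir W: opp run (2,3) (2,2) (2,1), next='.' -> no flip
Dir E: first cell '.' (not opp) -> no flip
Dir SW: opp run (3,3) capped by W -> flip
Dir S: opp run (3,4), next='.' -> no flip
Dir SE: first cell '.' (not opp) -> no flip
All flips: (3,3)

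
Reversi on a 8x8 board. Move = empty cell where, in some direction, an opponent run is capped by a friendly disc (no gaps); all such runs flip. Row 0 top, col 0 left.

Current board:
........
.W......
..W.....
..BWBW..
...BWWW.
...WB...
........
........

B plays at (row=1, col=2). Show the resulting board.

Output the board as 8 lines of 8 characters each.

Place B at (1,2); scan 8 dirs for brackets.
Dir NW: first cell '.' (not opp) -> no flip
Dir N: first cell '.' (not opp) -> no flip
Dir NE: first cell '.' (not opp) -> no flip
Dir W: opp run (1,1), next='.' -> no flip
Dir E: first cell '.' (not opp) -> no flip
Dir SW: first cell '.' (not opp) -> no flip
Dir S: opp run (2,2) capped by B -> flip
Dir SE: first cell '.' (not opp) -> no flip
All flips: (2,2)

Answer: ........
.WB.....
..B.....
..BWBW..
...BWWW.
...WB...
........
........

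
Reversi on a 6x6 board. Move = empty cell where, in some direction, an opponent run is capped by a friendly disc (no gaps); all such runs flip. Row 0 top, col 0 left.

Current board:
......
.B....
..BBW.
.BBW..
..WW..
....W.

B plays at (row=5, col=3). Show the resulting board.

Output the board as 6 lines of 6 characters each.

Answer: ......
.B....
..BBW.
.BBB..
..BB..
...BW.

Derivation:
Place B at (5,3); scan 8 dirs for brackets.
Dir NW: opp run (4,2) capped by B -> flip
Dir N: opp run (4,3) (3,3) capped by B -> flip
Dir NE: first cell '.' (not opp) -> no flip
Dir W: first cell '.' (not opp) -> no flip
Dir E: opp run (5,4), next='.' -> no flip
Dir SW: edge -> no flip
Dir S: edge -> no flip
Dir SE: edge -> no flip
All flips: (3,3) (4,2) (4,3)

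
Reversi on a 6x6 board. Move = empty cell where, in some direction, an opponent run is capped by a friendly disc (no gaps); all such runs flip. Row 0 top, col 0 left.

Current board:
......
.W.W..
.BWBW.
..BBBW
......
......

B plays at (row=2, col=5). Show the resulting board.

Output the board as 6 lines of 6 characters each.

Place B at (2,5); scan 8 dirs for brackets.
Dir NW: first cell '.' (not opp) -> no flip
Dir N: first cell '.' (not opp) -> no flip
Dir NE: edge -> no flip
Dir W: opp run (2,4) capped by B -> flip
Dir E: edge -> no flip
Dir SW: first cell 'B' (not opp) -> no flip
Dir S: opp run (3,5), next='.' -> no flip
Dir SE: edge -> no flip
All flips: (2,4)

Answer: ......
.W.W..
.BWBBB
..BBBW
......
......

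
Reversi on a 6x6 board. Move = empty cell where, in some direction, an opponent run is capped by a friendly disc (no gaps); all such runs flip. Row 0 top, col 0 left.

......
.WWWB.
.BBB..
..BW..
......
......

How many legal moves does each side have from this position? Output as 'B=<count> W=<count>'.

Answer: B=9 W=5

Derivation:
-- B to move --
(0,0): flips 1 -> legal
(0,1): flips 2 -> legal
(0,2): flips 1 -> legal
(0,3): flips 2 -> legal
(0,4): flips 1 -> legal
(1,0): flips 3 -> legal
(2,0): no bracket -> illegal
(2,4): no bracket -> illegal
(3,4): flips 1 -> legal
(4,2): no bracket -> illegal
(4,3): flips 1 -> legal
(4,4): flips 1 -> legal
B mobility = 9
-- W to move --
(0,3): no bracket -> illegal
(0,4): no bracket -> illegal
(0,5): no bracket -> illegal
(1,0): no bracket -> illegal
(1,5): flips 1 -> legal
(2,0): no bracket -> illegal
(2,4): no bracket -> illegal
(2,5): no bracket -> illegal
(3,0): flips 1 -> legal
(3,1): flips 3 -> legal
(3,4): flips 1 -> legal
(4,1): no bracket -> illegal
(4,2): flips 2 -> legal
(4,3): no bracket -> illegal
W mobility = 5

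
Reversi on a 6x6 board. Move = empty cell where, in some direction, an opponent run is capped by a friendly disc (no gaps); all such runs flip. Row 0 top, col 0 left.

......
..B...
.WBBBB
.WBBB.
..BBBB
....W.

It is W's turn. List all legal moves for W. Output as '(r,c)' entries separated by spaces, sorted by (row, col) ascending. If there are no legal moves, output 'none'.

(0,1): no bracket -> illegal
(0,2): no bracket -> illegal
(0,3): flips 1 -> legal
(1,1): no bracket -> illegal
(1,3): flips 1 -> legal
(1,4): flips 3 -> legal
(1,5): no bracket -> illegal
(3,5): flips 3 -> legal
(4,1): no bracket -> illegal
(5,1): no bracket -> illegal
(5,2): no bracket -> illegal
(5,3): flips 1 -> legal
(5,5): no bracket -> illegal

Answer: (0,3) (1,3) (1,4) (3,5) (5,3)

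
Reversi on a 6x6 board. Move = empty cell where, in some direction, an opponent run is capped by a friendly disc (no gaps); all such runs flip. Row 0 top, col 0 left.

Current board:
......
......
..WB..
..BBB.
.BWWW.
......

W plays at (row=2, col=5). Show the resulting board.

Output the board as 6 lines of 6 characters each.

Answer: ......
......
..WB.W
..BBW.
.BWWW.
......

Derivation:
Place W at (2,5); scan 8 dirs for brackets.
Dir NW: first cell '.' (not opp) -> no flip
Dir N: first cell '.' (not opp) -> no flip
Dir NE: edge -> no flip
Dir W: first cell '.' (not opp) -> no flip
Dir E: edge -> no flip
Dir SW: opp run (3,4) capped by W -> flip
Dir S: first cell '.' (not opp) -> no flip
Dir SE: edge -> no flip
All flips: (3,4)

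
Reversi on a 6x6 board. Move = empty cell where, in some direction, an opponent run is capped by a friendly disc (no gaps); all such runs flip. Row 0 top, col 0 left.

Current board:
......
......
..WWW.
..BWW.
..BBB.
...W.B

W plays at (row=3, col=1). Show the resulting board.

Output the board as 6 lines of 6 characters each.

Place W at (3,1); scan 8 dirs for brackets.
Dir NW: first cell '.' (not opp) -> no flip
Dir N: first cell '.' (not opp) -> no flip
Dir NE: first cell 'W' (not opp) -> no flip
Dir W: first cell '.' (not opp) -> no flip
Dir E: opp run (3,2) capped by W -> flip
Dir SW: first cell '.' (not opp) -> no flip
Dir S: first cell '.' (not opp) -> no flip
Dir SE: opp run (4,2) capped by W -> flip
All flips: (3,2) (4,2)

Answer: ......
......
..WWW.
.WWWW.
..WBB.
...W.B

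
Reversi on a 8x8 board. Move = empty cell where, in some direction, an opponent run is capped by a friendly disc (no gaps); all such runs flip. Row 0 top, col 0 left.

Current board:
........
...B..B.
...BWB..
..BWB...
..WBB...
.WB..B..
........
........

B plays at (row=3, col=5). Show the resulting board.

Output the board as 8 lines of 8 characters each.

Place B at (3,5); scan 8 dirs for brackets.
Dir NW: opp run (2,4) capped by B -> flip
Dir N: first cell 'B' (not opp) -> no flip
Dir NE: first cell '.' (not opp) -> no flip
Dir W: first cell 'B' (not opp) -> no flip
Dir E: first cell '.' (not opp) -> no flip
Dir SW: first cell 'B' (not opp) -> no flip
Dir S: first cell '.' (not opp) -> no flip
Dir SE: first cell '.' (not opp) -> no flip
All flips: (2,4)

Answer: ........
...B..B.
...BBB..
..BWBB..
..WBB...
.WB..B..
........
........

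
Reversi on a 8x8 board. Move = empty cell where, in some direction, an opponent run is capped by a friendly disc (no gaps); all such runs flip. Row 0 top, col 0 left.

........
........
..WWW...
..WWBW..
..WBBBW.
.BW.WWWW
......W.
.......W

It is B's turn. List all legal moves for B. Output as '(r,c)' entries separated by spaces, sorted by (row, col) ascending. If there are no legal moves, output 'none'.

Answer: (1,1) (1,2) (1,3) (1,4) (1,5) (2,1) (2,5) (2,6) (3,1) (3,6) (4,1) (4,7) (5,3) (6,1) (6,3) (6,4) (6,5) (6,7)

Derivation:
(1,1): flips 2 -> legal
(1,2): flips 1 -> legal
(1,3): flips 2 -> legal
(1,4): flips 1 -> legal
(1,5): flips 3 -> legal
(2,1): flips 1 -> legal
(2,5): flips 1 -> legal
(2,6): flips 1 -> legal
(3,1): flips 2 -> legal
(3,6): flips 1 -> legal
(3,7): no bracket -> illegal
(4,1): flips 1 -> legal
(4,7): flips 1 -> legal
(5,3): flips 1 -> legal
(6,1): flips 1 -> legal
(6,2): no bracket -> illegal
(6,3): flips 1 -> legal
(6,4): flips 1 -> legal
(6,5): flips 2 -> legal
(6,7): flips 1 -> legal
(7,5): no bracket -> illegal
(7,6): no bracket -> illegal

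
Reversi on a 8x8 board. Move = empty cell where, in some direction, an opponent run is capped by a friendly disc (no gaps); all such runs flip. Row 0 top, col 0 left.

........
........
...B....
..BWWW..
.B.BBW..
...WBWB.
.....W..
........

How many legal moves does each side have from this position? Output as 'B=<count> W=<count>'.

Answer: B=12 W=11

Derivation:
-- B to move --
(2,2): flips 1 -> legal
(2,4): flips 1 -> legal
(2,5): flips 1 -> legal
(2,6): flips 1 -> legal
(3,6): flips 4 -> legal
(4,2): no bracket -> illegal
(4,6): flips 1 -> legal
(5,2): flips 1 -> legal
(6,2): flips 1 -> legal
(6,3): flips 1 -> legal
(6,4): no bracket -> illegal
(6,6): flips 1 -> legal
(7,4): flips 1 -> legal
(7,5): no bracket -> illegal
(7,6): flips 1 -> legal
B mobility = 12
-- W to move --
(1,2): flips 1 -> legal
(1,3): flips 1 -> legal
(1,4): no bracket -> illegal
(2,1): flips 3 -> legal
(2,2): no bracket -> illegal
(2,4): no bracket -> illegal
(3,0): no bracket -> illegal
(3,1): flips 1 -> legal
(4,0): no bracket -> illegal
(4,2): flips 2 -> legal
(4,6): no bracket -> illegal
(4,7): flips 1 -> legal
(5,0): no bracket -> illegal
(5,1): no bracket -> illegal
(5,2): flips 1 -> legal
(5,7): flips 1 -> legal
(6,3): flips 1 -> legal
(6,4): flips 2 -> legal
(6,6): no bracket -> illegal
(6,7): flips 1 -> legal
W mobility = 11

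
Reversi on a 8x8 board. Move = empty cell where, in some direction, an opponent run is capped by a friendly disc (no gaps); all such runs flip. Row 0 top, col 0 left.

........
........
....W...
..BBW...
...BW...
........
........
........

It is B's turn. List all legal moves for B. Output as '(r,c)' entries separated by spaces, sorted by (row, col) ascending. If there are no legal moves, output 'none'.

(1,3): no bracket -> illegal
(1,4): no bracket -> illegal
(1,5): flips 1 -> legal
(2,3): no bracket -> illegal
(2,5): flips 1 -> legal
(3,5): flips 1 -> legal
(4,5): flips 1 -> legal
(5,3): no bracket -> illegal
(5,4): no bracket -> illegal
(5,5): flips 1 -> legal

Answer: (1,5) (2,5) (3,5) (4,5) (5,5)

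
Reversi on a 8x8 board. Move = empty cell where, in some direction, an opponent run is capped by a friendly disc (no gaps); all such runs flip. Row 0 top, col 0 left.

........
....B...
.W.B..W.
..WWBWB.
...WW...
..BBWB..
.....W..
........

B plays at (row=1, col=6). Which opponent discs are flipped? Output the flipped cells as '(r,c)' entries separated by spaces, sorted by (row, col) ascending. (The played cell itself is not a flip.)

Dir NW: first cell '.' (not opp) -> no flip
Dir N: first cell '.' (not opp) -> no flip
Dir NE: first cell '.' (not opp) -> no flip
Dir W: first cell '.' (not opp) -> no flip
Dir E: first cell '.' (not opp) -> no flip
Dir SW: first cell '.' (not opp) -> no flip
Dir S: opp run (2,6) capped by B -> flip
Dir SE: first cell '.' (not opp) -> no flip

Answer: (2,6)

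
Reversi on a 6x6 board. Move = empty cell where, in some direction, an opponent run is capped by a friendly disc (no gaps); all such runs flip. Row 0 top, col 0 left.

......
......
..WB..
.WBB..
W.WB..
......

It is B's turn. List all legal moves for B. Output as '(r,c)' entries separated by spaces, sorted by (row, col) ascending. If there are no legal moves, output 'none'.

Answer: (1,1) (1,2) (2,1) (3,0) (4,1) (5,1) (5,2)

Derivation:
(1,1): flips 1 -> legal
(1,2): flips 1 -> legal
(1,3): no bracket -> illegal
(2,0): no bracket -> illegal
(2,1): flips 1 -> legal
(3,0): flips 1 -> legal
(4,1): flips 1 -> legal
(5,0): no bracket -> illegal
(5,1): flips 1 -> legal
(5,2): flips 1 -> legal
(5,3): no bracket -> illegal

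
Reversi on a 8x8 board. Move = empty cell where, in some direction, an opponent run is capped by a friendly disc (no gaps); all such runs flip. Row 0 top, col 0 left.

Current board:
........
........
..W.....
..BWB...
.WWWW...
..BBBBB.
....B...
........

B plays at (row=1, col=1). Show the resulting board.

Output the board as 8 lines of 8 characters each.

Answer: ........
.B......
..B.....
..BBB...
.WWWB...
..BBBBB.
....B...
........

Derivation:
Place B at (1,1); scan 8 dirs for brackets.
Dir NW: first cell '.' (not opp) -> no flip
Dir N: first cell '.' (not opp) -> no flip
Dir NE: first cell '.' (not opp) -> no flip
Dir W: first cell '.' (not opp) -> no flip
Dir E: first cell '.' (not opp) -> no flip
Dir SW: first cell '.' (not opp) -> no flip
Dir S: first cell '.' (not opp) -> no flip
Dir SE: opp run (2,2) (3,3) (4,4) capped by B -> flip
All flips: (2,2) (3,3) (4,4)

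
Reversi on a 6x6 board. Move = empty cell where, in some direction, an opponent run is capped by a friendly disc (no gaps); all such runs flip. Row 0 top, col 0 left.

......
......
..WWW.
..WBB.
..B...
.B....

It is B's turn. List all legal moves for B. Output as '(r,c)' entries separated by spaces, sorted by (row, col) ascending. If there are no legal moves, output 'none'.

(1,1): flips 1 -> legal
(1,2): flips 3 -> legal
(1,3): flips 1 -> legal
(1,4): flips 1 -> legal
(1,5): flips 1 -> legal
(2,1): no bracket -> illegal
(2,5): no bracket -> illegal
(3,1): flips 1 -> legal
(3,5): no bracket -> illegal
(4,1): no bracket -> illegal
(4,3): no bracket -> illegal

Answer: (1,1) (1,2) (1,3) (1,4) (1,5) (3,1)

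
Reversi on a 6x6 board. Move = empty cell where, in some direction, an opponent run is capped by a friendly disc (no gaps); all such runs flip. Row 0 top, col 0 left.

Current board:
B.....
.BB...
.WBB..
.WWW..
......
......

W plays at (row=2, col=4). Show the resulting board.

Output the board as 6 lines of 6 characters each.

Place W at (2,4); scan 8 dirs for brackets.
Dir NW: first cell '.' (not opp) -> no flip
Dir N: first cell '.' (not opp) -> no flip
Dir NE: first cell '.' (not opp) -> no flip
Dir W: opp run (2,3) (2,2) capped by W -> flip
Dir E: first cell '.' (not opp) -> no flip
Dir SW: first cell 'W' (not opp) -> no flip
Dir S: first cell '.' (not opp) -> no flip
Dir SE: first cell '.' (not opp) -> no flip
All flips: (2,2) (2,3)

Answer: B.....
.BB...
.WWWW.
.WWW..
......
......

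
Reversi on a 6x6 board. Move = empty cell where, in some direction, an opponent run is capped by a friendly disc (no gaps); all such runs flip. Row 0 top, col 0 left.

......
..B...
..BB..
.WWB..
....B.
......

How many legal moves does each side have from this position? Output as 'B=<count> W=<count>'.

-- B to move --
(2,0): no bracket -> illegal
(2,1): no bracket -> illegal
(3,0): flips 2 -> legal
(4,0): flips 1 -> legal
(4,1): flips 1 -> legal
(4,2): flips 1 -> legal
(4,3): no bracket -> illegal
B mobility = 4
-- W to move --
(0,1): no bracket -> illegal
(0,2): flips 2 -> legal
(0,3): no bracket -> illegal
(1,1): no bracket -> illegal
(1,3): flips 1 -> legal
(1,4): flips 1 -> legal
(2,1): no bracket -> illegal
(2,4): no bracket -> illegal
(3,4): flips 1 -> legal
(3,5): no bracket -> illegal
(4,2): no bracket -> illegal
(4,3): no bracket -> illegal
(4,5): no bracket -> illegal
(5,3): no bracket -> illegal
(5,4): no bracket -> illegal
(5,5): no bracket -> illegal
W mobility = 4

Answer: B=4 W=4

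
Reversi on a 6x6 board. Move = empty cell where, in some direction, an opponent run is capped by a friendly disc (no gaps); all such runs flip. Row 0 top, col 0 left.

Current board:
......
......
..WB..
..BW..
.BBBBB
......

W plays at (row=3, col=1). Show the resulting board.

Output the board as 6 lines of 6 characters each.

Place W at (3,1); scan 8 dirs for brackets.
Dir NW: first cell '.' (not opp) -> no flip
Dir N: first cell '.' (not opp) -> no flip
Dir NE: first cell 'W' (not opp) -> no flip
Dir W: first cell '.' (not opp) -> no flip
Dir E: opp run (3,2) capped by W -> flip
Dir SW: first cell '.' (not opp) -> no flip
Dir S: opp run (4,1), next='.' -> no flip
Dir SE: opp run (4,2), next='.' -> no flip
All flips: (3,2)

Answer: ......
......
..WB..
.WWW..
.BBBBB
......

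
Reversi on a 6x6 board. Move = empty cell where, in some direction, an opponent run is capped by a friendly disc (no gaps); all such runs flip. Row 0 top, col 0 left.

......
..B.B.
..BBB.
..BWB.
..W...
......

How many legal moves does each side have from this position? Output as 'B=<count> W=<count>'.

-- B to move --
(3,1): no bracket -> illegal
(4,1): no bracket -> illegal
(4,3): flips 1 -> legal
(4,4): flips 1 -> legal
(5,1): flips 2 -> legal
(5,2): flips 1 -> legal
(5,3): no bracket -> illegal
B mobility = 4
-- W to move --
(0,1): no bracket -> illegal
(0,2): flips 3 -> legal
(0,3): no bracket -> illegal
(0,4): no bracket -> illegal
(0,5): no bracket -> illegal
(1,1): flips 1 -> legal
(1,3): flips 1 -> legal
(1,5): flips 1 -> legal
(2,1): no bracket -> illegal
(2,5): no bracket -> illegal
(3,1): flips 1 -> legal
(3,5): flips 1 -> legal
(4,1): no bracket -> illegal
(4,3): no bracket -> illegal
(4,4): no bracket -> illegal
(4,5): no bracket -> illegal
W mobility = 6

Answer: B=4 W=6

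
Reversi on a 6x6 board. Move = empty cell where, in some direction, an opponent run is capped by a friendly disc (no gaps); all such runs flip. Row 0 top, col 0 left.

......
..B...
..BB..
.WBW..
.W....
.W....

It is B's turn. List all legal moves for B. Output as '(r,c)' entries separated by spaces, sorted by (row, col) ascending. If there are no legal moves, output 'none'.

(2,0): no bracket -> illegal
(2,1): no bracket -> illegal
(2,4): no bracket -> illegal
(3,0): flips 1 -> legal
(3,4): flips 1 -> legal
(4,0): flips 1 -> legal
(4,2): no bracket -> illegal
(4,3): flips 1 -> legal
(4,4): flips 1 -> legal
(5,0): flips 1 -> legal
(5,2): no bracket -> illegal

Answer: (3,0) (3,4) (4,0) (4,3) (4,4) (5,0)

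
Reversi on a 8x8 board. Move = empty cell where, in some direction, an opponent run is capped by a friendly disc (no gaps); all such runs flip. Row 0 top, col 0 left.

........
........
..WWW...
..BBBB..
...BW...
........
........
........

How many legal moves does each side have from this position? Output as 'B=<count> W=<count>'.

-- B to move --
(1,1): flips 1 -> legal
(1,2): flips 2 -> legal
(1,3): flips 2 -> legal
(1,4): flips 2 -> legal
(1,5): flips 1 -> legal
(2,1): no bracket -> illegal
(2,5): no bracket -> illegal
(3,1): no bracket -> illegal
(4,5): flips 1 -> legal
(5,3): flips 1 -> legal
(5,4): flips 1 -> legal
(5,5): flips 1 -> legal
B mobility = 9
-- W to move --
(2,1): no bracket -> illegal
(2,5): no bracket -> illegal
(2,6): flips 1 -> legal
(3,1): no bracket -> illegal
(3,6): no bracket -> illegal
(4,1): flips 1 -> legal
(4,2): flips 3 -> legal
(4,5): flips 1 -> legal
(4,6): flips 1 -> legal
(5,2): no bracket -> illegal
(5,3): flips 2 -> legal
(5,4): no bracket -> illegal
W mobility = 6

Answer: B=9 W=6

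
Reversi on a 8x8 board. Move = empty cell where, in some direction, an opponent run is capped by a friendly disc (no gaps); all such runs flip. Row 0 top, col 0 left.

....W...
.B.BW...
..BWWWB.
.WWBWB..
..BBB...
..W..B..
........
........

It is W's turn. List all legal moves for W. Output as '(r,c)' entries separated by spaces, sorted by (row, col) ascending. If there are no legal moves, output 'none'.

(0,0): no bracket -> illegal
(0,1): no bracket -> illegal
(0,2): flips 1 -> legal
(0,3): flips 1 -> legal
(1,0): no bracket -> illegal
(1,2): flips 2 -> legal
(1,5): no bracket -> illegal
(1,6): no bracket -> illegal
(1,7): no bracket -> illegal
(2,0): no bracket -> illegal
(2,1): flips 1 -> legal
(2,7): flips 1 -> legal
(3,6): flips 1 -> legal
(3,7): no bracket -> illegal
(4,1): no bracket -> illegal
(4,5): flips 1 -> legal
(4,6): flips 1 -> legal
(5,1): flips 2 -> legal
(5,3): flips 3 -> legal
(5,4): flips 2 -> legal
(5,6): no bracket -> illegal
(6,4): no bracket -> illegal
(6,5): no bracket -> illegal
(6,6): no bracket -> illegal

Answer: (0,2) (0,3) (1,2) (2,1) (2,7) (3,6) (4,5) (4,6) (5,1) (5,3) (5,4)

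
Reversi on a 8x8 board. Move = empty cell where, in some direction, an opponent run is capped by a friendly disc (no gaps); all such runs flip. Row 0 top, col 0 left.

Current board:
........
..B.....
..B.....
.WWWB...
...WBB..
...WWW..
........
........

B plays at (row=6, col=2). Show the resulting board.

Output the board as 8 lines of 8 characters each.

Place B at (6,2); scan 8 dirs for brackets.
Dir NW: first cell '.' (not opp) -> no flip
Dir N: first cell '.' (not opp) -> no flip
Dir NE: opp run (5,3) capped by B -> flip
Dir W: first cell '.' (not opp) -> no flip
Dir E: first cell '.' (not opp) -> no flip
Dir SW: first cell '.' (not opp) -> no flip
Dir S: first cell '.' (not opp) -> no flip
Dir SE: first cell '.' (not opp) -> no flip
All flips: (5,3)

Answer: ........
..B.....
..B.....
.WWWB...
...WBB..
...BWW..
..B.....
........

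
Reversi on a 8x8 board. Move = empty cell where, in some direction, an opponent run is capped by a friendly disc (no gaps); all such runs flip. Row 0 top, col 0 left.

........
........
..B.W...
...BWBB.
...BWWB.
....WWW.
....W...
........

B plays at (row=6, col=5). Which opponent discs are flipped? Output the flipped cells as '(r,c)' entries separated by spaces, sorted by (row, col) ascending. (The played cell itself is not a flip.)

Dir NW: opp run (5,4) capped by B -> flip
Dir N: opp run (5,5) (4,5) capped by B -> flip
Dir NE: opp run (5,6), next='.' -> no flip
Dir W: opp run (6,4), next='.' -> no flip
Dir E: first cell '.' (not opp) -> no flip
Dir SW: first cell '.' (not opp) -> no flip
Dir S: first cell '.' (not opp) -> no flip
Dir SE: first cell '.' (not opp) -> no flip

Answer: (4,5) (5,4) (5,5)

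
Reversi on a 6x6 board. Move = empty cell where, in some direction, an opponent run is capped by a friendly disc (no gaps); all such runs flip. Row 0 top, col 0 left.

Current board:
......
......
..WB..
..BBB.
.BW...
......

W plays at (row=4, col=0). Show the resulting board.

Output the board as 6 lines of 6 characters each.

Answer: ......
......
..WB..
..BBB.
WWW...
......

Derivation:
Place W at (4,0); scan 8 dirs for brackets.
Dir NW: edge -> no flip
Dir N: first cell '.' (not opp) -> no flip
Dir NE: first cell '.' (not opp) -> no flip
Dir W: edge -> no flip
Dir E: opp run (4,1) capped by W -> flip
Dir SW: edge -> no flip
Dir S: first cell '.' (not opp) -> no flip
Dir SE: first cell '.' (not opp) -> no flip
All flips: (4,1)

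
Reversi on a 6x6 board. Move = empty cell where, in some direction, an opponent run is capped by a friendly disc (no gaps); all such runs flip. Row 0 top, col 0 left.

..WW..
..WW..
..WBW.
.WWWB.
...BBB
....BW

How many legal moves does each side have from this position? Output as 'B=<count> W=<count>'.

Answer: B=7 W=3

Derivation:
-- B to move --
(0,1): flips 1 -> legal
(0,4): no bracket -> illegal
(1,1): flips 2 -> legal
(1,4): flips 1 -> legal
(1,5): no bracket -> illegal
(2,0): no bracket -> illegal
(2,1): flips 2 -> legal
(2,5): flips 1 -> legal
(3,0): flips 3 -> legal
(3,5): no bracket -> illegal
(4,0): no bracket -> illegal
(4,1): flips 1 -> legal
(4,2): no bracket -> illegal
B mobility = 7
-- W to move --
(1,4): flips 1 -> legal
(2,5): no bracket -> illegal
(3,5): flips 2 -> legal
(4,2): no bracket -> illegal
(5,2): no bracket -> illegal
(5,3): flips 2 -> legal
W mobility = 3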